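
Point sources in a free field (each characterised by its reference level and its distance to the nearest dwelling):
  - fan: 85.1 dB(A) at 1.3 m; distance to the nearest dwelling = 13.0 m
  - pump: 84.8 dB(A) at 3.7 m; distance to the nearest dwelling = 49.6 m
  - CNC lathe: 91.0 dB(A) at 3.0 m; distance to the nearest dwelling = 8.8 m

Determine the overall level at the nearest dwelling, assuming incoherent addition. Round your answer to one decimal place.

First find each source's level at the receiver (point-source: −20·log₁₀(r/r_ref)), then combine on an intensity basis.
fan: 85.1 − 20·log₁₀(13.0/1.3) = 85.1 − 20.00 = 65.10 dB(A).
pump: 84.8 − 20·log₁₀(49.6/3.7) = 84.8 − 22.55 = 62.25 dB(A).
CNC lathe: 91.0 − 20·log₁₀(8.8/3.0) = 91.0 − 9.35 = 81.65 dB(A).
Σ 10^(L/10) = 1.512e+08 → L_total = 10·log₁₀(1.512e+08) = 81.80 dB(A).

81.8 dB(A)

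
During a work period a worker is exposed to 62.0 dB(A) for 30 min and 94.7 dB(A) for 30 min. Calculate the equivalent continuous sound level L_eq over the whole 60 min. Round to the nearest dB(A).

92 dB(A)

L_eq = 10·log₁₀[(1/T)·Σ tᵢ·10^(Lᵢ/10)] with T = 60 min.
Σ tᵢ·10^(Lᵢ/10) = 30·10^(62.0/10) + 30·10^(94.7/10) = 8.858e+10.
L_eq = 10·log₁₀(8.858e+10/60) = 91.69 dB(A).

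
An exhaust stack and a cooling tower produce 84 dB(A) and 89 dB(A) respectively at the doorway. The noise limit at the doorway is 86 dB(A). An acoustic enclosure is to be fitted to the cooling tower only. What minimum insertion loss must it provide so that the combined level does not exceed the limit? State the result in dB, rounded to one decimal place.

Fixed contribution from the other source: Σ 10^(L/10) = 10^(84/10) = 2.512e+08 (84.00 dB(A)).
The limit corresponds to 10^(86/10) = 3.981e+08; subtracting the fixed part leaves 1.469e+08 for the cooling tower, i.e. 81.67 dB(A).
So the cooling tower must be reduced from 89 to 81.67 dB(A): IL = 7.33 dB.

7.3 dB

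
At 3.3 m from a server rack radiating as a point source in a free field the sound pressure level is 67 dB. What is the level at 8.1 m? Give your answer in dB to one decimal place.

59.2 dB

For a point source, L₂ = L₁ − 20·log₁₀(r₂/r₁).
L₂ = 67 − 20·log₁₀(8.1/3.3) = 67 − 7.799 = 59.20 dB.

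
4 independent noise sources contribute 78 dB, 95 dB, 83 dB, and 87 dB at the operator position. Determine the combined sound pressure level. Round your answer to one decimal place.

For uncorrelated sources the intensities add, so convert each level to linear form, sum, and take 10·log₁₀ of the total.
Σ 10^(L/10) = 10^(78/10) + 10^(95/10) + 10^(83/10) + 10^(87/10) = 3.926e+09.
L_total = 10·log₁₀(3.926e+09) = 95.94 dB.

95.9 dB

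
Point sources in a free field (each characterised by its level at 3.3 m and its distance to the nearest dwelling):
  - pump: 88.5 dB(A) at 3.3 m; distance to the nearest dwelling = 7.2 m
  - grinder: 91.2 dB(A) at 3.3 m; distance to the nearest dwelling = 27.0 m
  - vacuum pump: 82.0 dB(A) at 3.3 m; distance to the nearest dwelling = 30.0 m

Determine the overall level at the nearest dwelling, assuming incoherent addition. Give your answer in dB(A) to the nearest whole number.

Apply inverse-square spreading to bring every level to the receiver, then sum 10^(L/10).
pump: 88.5 − 20·log₁₀(7.2/3.3) = 88.5 − 6.78 = 81.72 dB(A).
grinder: 91.2 − 20·log₁₀(27.0/3.3) = 91.2 − 18.26 = 72.94 dB(A).
vacuum pump: 82.0 − 20·log₁₀(30.0/3.3) = 82.0 − 19.17 = 62.83 dB(A).
Σ 10^(L/10) = 1.703e+08 → L_total = 10·log₁₀(1.703e+08) = 82.31 dB(A).

82 dB(A)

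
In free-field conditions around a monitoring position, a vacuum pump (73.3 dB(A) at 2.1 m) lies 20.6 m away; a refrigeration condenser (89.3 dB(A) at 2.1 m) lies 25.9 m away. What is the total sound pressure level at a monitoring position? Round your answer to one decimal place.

67.6 dB(A)

Propagate each source to the receiver with L = L_ref − 20·log₁₀(r/r_ref), then add intensities.
vacuum pump: 73.3 − 20·log₁₀(20.6/2.1) = 73.3 − 19.83 = 53.47 dB(A).
refrigeration condenser: 89.3 − 20·log₁₀(25.9/2.1) = 89.3 − 21.82 = 67.48 dB(A).
Σ 10^(L/10) = 5.818e+06 → L_total = 10·log₁₀(5.818e+06) = 67.65 dB(A).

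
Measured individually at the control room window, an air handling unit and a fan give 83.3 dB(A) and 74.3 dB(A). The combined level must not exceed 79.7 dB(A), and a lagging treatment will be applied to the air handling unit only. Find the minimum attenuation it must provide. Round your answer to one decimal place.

Everything except the air handling unit sums to 10^(74.3/10) = 2.692e+07 in linear terms, 74.30 dB(A).
The limit corresponds to 10^(79.7/10) = 9.333e+07; subtracting the fixed part leaves 6.641e+07 for the air handling unit, i.e. 78.22 dB(A).
Required insertion loss = 83.3 − 78.22 = 5.08 dB.

5.1 dB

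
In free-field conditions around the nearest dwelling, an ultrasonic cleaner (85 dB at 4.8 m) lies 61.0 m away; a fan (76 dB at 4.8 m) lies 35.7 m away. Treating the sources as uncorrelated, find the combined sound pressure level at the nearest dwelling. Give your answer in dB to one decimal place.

64.3 dB

Apply inverse-square spreading to bring every level to the receiver, then sum 10^(L/10).
ultrasonic cleaner: 85 − 20·log₁₀(61.0/4.8) = 85 − 22.08 = 62.92 dB.
fan: 76 − 20·log₁₀(35.7/4.8) = 76 − 17.43 = 58.57 dB.
Σ 10^(L/10) = 2.678e+06 → L_total = 10·log₁₀(2.678e+06) = 64.28 dB.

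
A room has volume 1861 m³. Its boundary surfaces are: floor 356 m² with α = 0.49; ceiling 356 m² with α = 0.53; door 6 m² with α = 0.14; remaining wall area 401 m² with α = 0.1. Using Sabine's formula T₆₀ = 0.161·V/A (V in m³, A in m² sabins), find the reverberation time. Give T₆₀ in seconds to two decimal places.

A = Σ Sᵢαᵢ = 356·0.49 + 356·0.53 + 6·0.14 + 401·0.1 = 404.06 m².
T₆₀ = 0.161·V/A = 0.161·1861/404.06 = 0.742 s.

0.74 s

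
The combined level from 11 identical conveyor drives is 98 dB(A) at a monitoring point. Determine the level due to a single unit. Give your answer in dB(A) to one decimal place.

For N identical incoherent sources L_total = L₁ + 10·log₁₀ N, so L₁ = 98 − 10·log₁₀(11) = 98 − 10.414.

87.6 dB(A)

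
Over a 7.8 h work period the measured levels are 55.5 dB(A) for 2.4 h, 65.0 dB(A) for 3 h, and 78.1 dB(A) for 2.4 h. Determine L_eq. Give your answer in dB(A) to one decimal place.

73.3 dB(A)

The energy average is taken in the linear domain: L_eq = 10·log₁₀[(Σ tᵢ·10^(Lᵢ/10))/T], T = 7.8 h.
Σ tᵢ·10^(Lᵢ/10) = 2.4·10^(55.5/10) + 3·10^(65.0/10) + 2.4·10^(78.1/10) = 1.653e+08.
L_eq = 10·log₁₀(1.653e+08/7.8) = 73.26 dB(A).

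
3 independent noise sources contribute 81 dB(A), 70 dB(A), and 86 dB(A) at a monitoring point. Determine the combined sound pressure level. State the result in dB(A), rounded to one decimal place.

Incoherent sources combine by intensity addition: L_total = 10·log₁₀(Σ 10^(L_i/10)).
Σ 10^(L/10) = 10^(81/10) + 10^(70/10) + 10^(86/10) = 5.340e+08.
L_total = 10·log₁₀(5.340e+08) = 87.28 dB(A).

87.3 dB(A)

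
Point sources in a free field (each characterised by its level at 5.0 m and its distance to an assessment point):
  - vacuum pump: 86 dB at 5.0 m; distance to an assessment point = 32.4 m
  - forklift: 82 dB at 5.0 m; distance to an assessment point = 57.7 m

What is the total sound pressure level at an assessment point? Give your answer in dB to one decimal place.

70.3 dB

Propagate each source to the receiver with L = L_ref − 20·log₁₀(r/r_ref), then add intensities.
vacuum pump: 86 − 20·log₁₀(32.4/5.0) = 86 − 16.23 = 69.77 dB.
forklift: 82 − 20·log₁₀(57.7/5.0) = 82 − 21.24 = 60.76 dB.
Σ 10^(L/10) = 1.067e+07 → L_total = 10·log₁₀(1.067e+07) = 70.28 dB.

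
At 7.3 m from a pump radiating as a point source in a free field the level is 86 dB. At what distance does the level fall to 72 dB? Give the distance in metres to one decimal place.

36.6 m

For a point source L₁ − L₂ = 20·log₁₀(r₂/r₁), so r₂ = r₁·10^((L₁−L₂)/20).
r₂ = 7.3·10^((86−72)/20) = 7.3·10^(14.0/20) = 36.59 m.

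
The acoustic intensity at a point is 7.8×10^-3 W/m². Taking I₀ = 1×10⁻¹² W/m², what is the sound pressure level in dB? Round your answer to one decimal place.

Dividing by I₀ shifts the exponent by 12: I/I₀ = 7.8×10^9.
L = 10·(0.8921 + 9) = 98.92 dB.

98.9 dB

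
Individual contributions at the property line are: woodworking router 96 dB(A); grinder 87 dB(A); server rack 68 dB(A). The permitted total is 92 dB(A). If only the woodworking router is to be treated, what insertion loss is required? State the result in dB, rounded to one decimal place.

5.7 dB

Everything except the woodworking router sums to 10^(87/10) + 10^(68/10) = 5.075e+08 in linear terms, 87.05 dB(A).
The limit corresponds to 10^(92/10) = 1.585e+09; subtracting the fixed part leaves 1.077e+09 for the woodworking router, i.e. 90.32 dB(A).
So the woodworking router must be reduced from 96 to 90.32 dB(A): IL = 5.68 dB.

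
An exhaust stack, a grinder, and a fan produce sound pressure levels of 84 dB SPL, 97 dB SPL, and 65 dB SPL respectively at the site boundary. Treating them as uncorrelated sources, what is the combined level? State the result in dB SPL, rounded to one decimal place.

97.2 dB SPL

For uncorrelated sources the intensities add, so convert each level to linear form, sum, and take 10·log₁₀ of the total.
Σ 10^(L/10) = 10^(84/10) + 10^(97/10) + 10^(65/10) = 5.266e+09.
L_total = 10·log₁₀(5.266e+09) = 97.21 dB SPL.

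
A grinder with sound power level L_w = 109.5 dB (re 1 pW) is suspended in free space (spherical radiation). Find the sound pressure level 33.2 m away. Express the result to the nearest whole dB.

L_p = L_w − 10·log₁₀(4π·r²) with r = 33.2 m.
4π·r² = 1.385e+04 m², 10·log₁₀ of that is 41.415 dB.
L_p = 109.5 − 41.415 = 68.09 dB.

68 dB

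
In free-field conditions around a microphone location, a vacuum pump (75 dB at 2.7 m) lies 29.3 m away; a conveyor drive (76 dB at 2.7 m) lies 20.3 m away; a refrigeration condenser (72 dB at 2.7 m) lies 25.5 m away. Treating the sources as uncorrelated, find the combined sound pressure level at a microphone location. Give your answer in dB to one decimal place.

First find each source's level at the receiver (point-source: −20·log₁₀(r/r_ref)), then combine on an intensity basis.
vacuum pump: 75 − 20·log₁₀(29.3/2.7) = 75 − 20.71 = 54.29 dB.
conveyor drive: 76 − 20·log₁₀(20.3/2.7) = 76 − 17.52 = 58.48 dB.
refrigeration condenser: 72 − 20·log₁₀(25.5/2.7) = 72 − 19.50 = 52.50 dB.
Σ 10^(L/10) = 1.150e+06 → L_total = 10·log₁₀(1.150e+06) = 60.61 dB.

60.6 dB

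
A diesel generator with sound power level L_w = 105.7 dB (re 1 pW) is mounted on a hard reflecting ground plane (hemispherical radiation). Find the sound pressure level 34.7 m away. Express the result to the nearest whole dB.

The power spreads over a hemisphere of area 2π·r², so L_p = L_w − 10·log₁₀(2π·r²).
2π·r² = 7566 m², 10·log₁₀ of that is 38.788 dB.
L_p = 105.7 − 38.788 = 66.91 dB.

67 dB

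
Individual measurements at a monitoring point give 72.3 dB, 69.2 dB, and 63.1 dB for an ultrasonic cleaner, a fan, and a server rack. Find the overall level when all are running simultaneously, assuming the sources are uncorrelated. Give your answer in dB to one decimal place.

74.4 dB

For uncorrelated sources the intensities add, so convert each level to linear form, sum, and take 10·log₁₀ of the total.
Σ 10^(L/10) = 10^(72.3/10) + 10^(69.2/10) + 10^(63.1/10) = 2.734e+07.
L_total = 10·log₁₀(2.734e+07) = 74.37 dB.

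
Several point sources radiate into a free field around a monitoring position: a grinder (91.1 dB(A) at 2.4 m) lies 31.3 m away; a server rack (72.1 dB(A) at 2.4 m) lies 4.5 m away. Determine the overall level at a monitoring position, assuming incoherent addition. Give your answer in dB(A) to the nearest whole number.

First find each source's level at the receiver (point-source: −20·log₁₀(r/r_ref)), then combine on an intensity basis.
grinder: 91.1 − 20·log₁₀(31.3/2.4) = 91.1 − 22.31 = 68.79 dB(A).
server rack: 72.1 − 20·log₁₀(4.5/2.4) = 72.1 − 5.46 = 66.64 dB(A).
Σ 10^(L/10) = 1.219e+07 → L_total = 10·log₁₀(1.219e+07) = 70.86 dB(A).

71 dB(A)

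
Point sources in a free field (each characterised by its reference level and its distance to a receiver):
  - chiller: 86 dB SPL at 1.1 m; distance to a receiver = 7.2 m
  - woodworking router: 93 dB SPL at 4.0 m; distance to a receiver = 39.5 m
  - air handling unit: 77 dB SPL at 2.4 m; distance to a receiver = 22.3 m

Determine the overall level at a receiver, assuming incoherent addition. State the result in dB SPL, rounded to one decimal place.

First find each source's level at the receiver (point-source: −20·log₁₀(r/r_ref)), then combine on an intensity basis.
chiller: 86 − 20·log₁₀(7.2/1.1) = 86 − 16.32 = 69.68 dB SPL.
woodworking router: 93 − 20·log₁₀(39.5/4.0) = 93 − 19.89 = 73.11 dB SPL.
air handling unit: 77 − 20·log₁₀(22.3/2.4) = 77 − 19.36 = 57.64 dB SPL.
Σ 10^(L/10) = 3.033e+07 → L_total = 10·log₁₀(3.033e+07) = 74.82 dB SPL.

74.8 dB SPL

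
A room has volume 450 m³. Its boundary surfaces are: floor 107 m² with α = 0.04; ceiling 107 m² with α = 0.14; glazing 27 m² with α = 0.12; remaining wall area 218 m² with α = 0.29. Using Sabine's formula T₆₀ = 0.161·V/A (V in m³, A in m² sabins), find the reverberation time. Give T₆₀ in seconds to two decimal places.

Summing Sᵢαᵢ: 107·0.04 + 107·0.14 + 27·0.12 + 218·0.29 = 85.72 m².
T₆₀ = 0.161 × 450 / 85.72 = 0.845 s.

0.85 s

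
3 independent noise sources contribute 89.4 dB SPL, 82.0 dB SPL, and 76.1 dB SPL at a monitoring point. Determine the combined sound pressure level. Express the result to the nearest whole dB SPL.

Incoherent sources combine by intensity addition: L_total = 10·log₁₀(Σ 10^(L_i/10)).
Σ 10^(L/10) = 10^(89.4/10) + 10^(82.0/10) + 10^(76.1/10) = 1.070e+09.
L_total = 10·log₁₀(1.070e+09) = 90.29 dB SPL.

90 dB SPL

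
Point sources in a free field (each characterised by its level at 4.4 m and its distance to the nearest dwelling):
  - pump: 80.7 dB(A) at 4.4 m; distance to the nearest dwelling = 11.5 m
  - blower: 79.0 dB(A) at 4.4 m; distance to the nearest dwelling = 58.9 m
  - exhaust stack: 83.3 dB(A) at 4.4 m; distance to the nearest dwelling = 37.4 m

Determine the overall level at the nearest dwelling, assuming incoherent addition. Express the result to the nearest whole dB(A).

Apply inverse-square spreading to bring every level to the receiver, then sum 10^(L/10).
pump: 80.7 − 20·log₁₀(11.5/4.4) = 80.7 − 8.34 = 72.36 dB(A).
blower: 79.0 − 20·log₁₀(58.9/4.4) = 79.0 − 22.53 = 56.47 dB(A).
exhaust stack: 83.3 − 20·log₁₀(37.4/4.4) = 83.3 − 18.59 = 64.71 dB(A).
Σ 10^(L/10) = 2.060e+07 → L_total = 10·log₁₀(2.060e+07) = 73.14 dB(A).

73 dB(A)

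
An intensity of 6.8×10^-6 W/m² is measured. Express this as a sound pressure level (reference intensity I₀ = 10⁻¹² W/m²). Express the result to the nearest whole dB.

L = 10·log₁₀(I/I₀) = 10·log₁₀(6.8×10^-6/10⁻¹²) = 10·log₁₀(6.8×10^6).
L = 10·(0.8325 + 6) = 68.33 dB.

68 dB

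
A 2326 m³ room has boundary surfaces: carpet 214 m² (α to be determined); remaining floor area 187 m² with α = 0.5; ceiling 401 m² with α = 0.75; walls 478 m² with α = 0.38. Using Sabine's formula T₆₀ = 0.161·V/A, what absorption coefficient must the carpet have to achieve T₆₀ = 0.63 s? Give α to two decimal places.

A = 0.161·V/T₆₀ = 0.161·2326/0.63 = 594.42 m² sabins.
Absorption from the other surfaces = 187·0.5 + 401·0.75 + 478·0.38 = 575.89 m², so the carpet must supply 18.53 m² over 214 m².
α = 18.53/214 = 0.087.

0.09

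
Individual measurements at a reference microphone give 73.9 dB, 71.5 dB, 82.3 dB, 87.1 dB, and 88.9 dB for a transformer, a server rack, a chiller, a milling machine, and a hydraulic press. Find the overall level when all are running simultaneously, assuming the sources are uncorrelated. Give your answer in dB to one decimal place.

91.8 dB

Incoherent sources combine by intensity addition: L_total = 10·log₁₀(Σ 10^(L_i/10)).
Σ 10^(L/10) = 10^(73.9/10) + 10^(71.5/10) + 10^(82.3/10) + 10^(87.1/10) + 10^(88.9/10) = 1.498e+09.
L_total = 10·log₁₀(1.498e+09) = 91.75 dB.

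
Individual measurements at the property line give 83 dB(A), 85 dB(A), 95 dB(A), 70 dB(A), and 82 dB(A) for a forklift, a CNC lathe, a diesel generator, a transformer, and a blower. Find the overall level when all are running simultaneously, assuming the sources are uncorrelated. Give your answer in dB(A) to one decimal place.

Incoherent sources combine by intensity addition: L_total = 10·log₁₀(Σ 10^(L_i/10)).
Σ 10^(L/10) = 10^(83/10) + 10^(85/10) + 10^(95/10) + 10^(70/10) + 10^(82/10) = 3.847e+09.
L_total = 10·log₁₀(3.847e+09) = 95.85 dB(A).

95.9 dB(A)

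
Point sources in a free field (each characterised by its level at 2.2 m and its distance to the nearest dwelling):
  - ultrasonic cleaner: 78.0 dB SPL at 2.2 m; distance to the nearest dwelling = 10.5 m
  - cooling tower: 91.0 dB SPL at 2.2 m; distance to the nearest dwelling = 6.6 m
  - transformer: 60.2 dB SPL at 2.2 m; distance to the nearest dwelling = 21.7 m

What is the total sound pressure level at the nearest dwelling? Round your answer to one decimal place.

81.5 dB SPL

First find each source's level at the receiver (point-source: −20·log₁₀(r/r_ref)), then combine on an intensity basis.
ultrasonic cleaner: 78.0 − 20·log₁₀(10.5/2.2) = 78.0 − 13.58 = 64.42 dB SPL.
cooling tower: 91.0 − 20·log₁₀(6.6/2.2) = 91.0 − 9.54 = 81.46 dB SPL.
transformer: 60.2 − 20·log₁₀(21.7/2.2) = 60.2 − 19.88 = 40.32 dB SPL.
Σ 10^(L/10) = 1.427e+08 → L_total = 10·log₁₀(1.427e+08) = 81.54 dB SPL.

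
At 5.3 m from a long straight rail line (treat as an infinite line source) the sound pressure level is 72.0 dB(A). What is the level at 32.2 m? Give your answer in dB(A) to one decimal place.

64.2 dB(A)

Cylindrical spreading from a line source gives a 10·log₁₀(r₂/r₁) drop.
L₂ = 72.0 − 10·log₁₀(32.2/5.3) = 72.0 − 7.836 = 64.16 dB(A).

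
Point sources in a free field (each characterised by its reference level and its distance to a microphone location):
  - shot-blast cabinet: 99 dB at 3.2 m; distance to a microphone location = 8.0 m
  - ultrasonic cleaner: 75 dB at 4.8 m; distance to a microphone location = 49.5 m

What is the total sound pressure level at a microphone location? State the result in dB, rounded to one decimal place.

91.0 dB

First find each source's level at the receiver (point-source: −20·log₁₀(r/r_ref)), then combine on an intensity basis.
shot-blast cabinet: 99 − 20·log₁₀(8.0/3.2) = 99 − 7.96 = 91.04 dB.
ultrasonic cleaner: 75 − 20·log₁₀(49.5/4.8) = 75 − 20.27 = 54.73 dB.
Σ 10^(L/10) = 1.271e+09 → L_total = 10·log₁₀(1.271e+09) = 91.04 dB.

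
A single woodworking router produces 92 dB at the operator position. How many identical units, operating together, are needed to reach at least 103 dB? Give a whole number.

Need L₁ + 10·log₁₀ N ≥ 103, i.e. log₁₀ N ≥ 1.10.
N ≥ 10^(11.0/10) = 12.589, so N = 13.

13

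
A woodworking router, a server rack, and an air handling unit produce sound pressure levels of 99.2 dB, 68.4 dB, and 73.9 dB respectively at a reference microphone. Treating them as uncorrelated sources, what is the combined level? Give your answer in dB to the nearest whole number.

99 dB

Incoherent sources combine by intensity addition: L_total = 10·log₁₀(Σ 10^(L_i/10)).
Σ 10^(L/10) = 10^(99.2/10) + 10^(68.4/10) + 10^(73.9/10) = 8.349e+09.
L_total = 10·log₁₀(8.349e+09) = 99.22 dB.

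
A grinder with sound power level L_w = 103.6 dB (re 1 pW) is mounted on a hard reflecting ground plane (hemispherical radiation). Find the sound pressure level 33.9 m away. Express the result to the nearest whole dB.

65 dB

Free-field hemispherical radiation: L_p = L_w − 10·log₁₀(2π·r²), r = 33.9 m.
2π·r² = 7221 m², 10·log₁₀ of that is 38.586 dB.
L_p = 103.6 − 38.586 = 65.01 dB.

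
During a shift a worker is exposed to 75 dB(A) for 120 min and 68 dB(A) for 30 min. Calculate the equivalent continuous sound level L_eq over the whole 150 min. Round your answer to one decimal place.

Weight each interval's intensity by its duration and average over T = 150 min:
Σ tᵢ·10^(Lᵢ/10) = 120·10^(75/10) + 30·10^(68/10) = 3.984e+09.
L_eq = 10·log₁₀(3.984e+09/150) = 74.24 dB(A).

74.2 dB(A)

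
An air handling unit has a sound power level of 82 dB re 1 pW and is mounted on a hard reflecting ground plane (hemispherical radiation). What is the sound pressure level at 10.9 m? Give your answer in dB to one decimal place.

L_p = L_w − 10·log₁₀(2π·r²) with r = 10.9 m.
2π·r² = 746.5 m², 10·log₁₀ of that is 28.730 dB.
L_p = 82 − 28.730 = 53.27 dB.

53.3 dB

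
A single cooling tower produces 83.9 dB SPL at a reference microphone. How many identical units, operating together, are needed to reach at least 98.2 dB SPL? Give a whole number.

N identical sources give L₁ + 10·log₁₀ N, so require 10·log₁₀ N ≥ 98.2 − 83.9 = 14.3 dB.
N ≥ 10^(14.3/10) = 26.915, so N = 27.

27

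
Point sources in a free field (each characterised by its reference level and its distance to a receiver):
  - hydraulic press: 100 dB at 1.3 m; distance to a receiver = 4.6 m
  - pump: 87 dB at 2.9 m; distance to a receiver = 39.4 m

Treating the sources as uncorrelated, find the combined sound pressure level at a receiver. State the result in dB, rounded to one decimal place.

Propagate each source to the receiver with L = L_ref − 20·log₁₀(r/r_ref), then add intensities.
hydraulic press: 100 − 20·log₁₀(4.6/1.3) = 100 − 10.98 = 89.02 dB.
pump: 87 − 20·log₁₀(39.4/2.9) = 87 − 22.66 = 64.34 dB.
Σ 10^(L/10) = 8.014e+08 → L_total = 10·log₁₀(8.014e+08) = 89.04 dB.

89.0 dB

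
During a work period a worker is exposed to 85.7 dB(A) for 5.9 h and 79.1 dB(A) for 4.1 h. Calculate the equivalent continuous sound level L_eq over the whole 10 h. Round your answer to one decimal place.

L_eq = 10·log₁₀[(1/T)·Σ tᵢ·10^(Lᵢ/10)] with T = 10 h.
Σ tᵢ·10^(Lᵢ/10) = 5.9·10^(85.7/10) + 4.1·10^(79.1/10) = 2.525e+09.
L_eq = 10·log₁₀(2.525e+09/10) = 84.02 dB(A).

84.0 dB(A)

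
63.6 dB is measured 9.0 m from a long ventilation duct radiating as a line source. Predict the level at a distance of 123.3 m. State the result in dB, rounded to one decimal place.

52.2 dB

Line-source attenuation: ΔL = 10·log₁₀(r₂/r₁) = 10·log₁₀(123.3/9.0) = 11.367 dB.
L₂ = 63.6 − 10·log₁₀(123.3/9.0) = 63.6 − 11.367 = 52.23 dB.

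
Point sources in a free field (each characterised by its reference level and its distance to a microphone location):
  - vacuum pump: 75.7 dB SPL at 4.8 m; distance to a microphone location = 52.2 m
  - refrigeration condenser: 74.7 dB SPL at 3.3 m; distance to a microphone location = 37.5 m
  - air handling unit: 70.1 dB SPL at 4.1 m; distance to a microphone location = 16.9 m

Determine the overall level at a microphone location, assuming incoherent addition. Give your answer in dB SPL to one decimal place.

First find each source's level at the receiver (point-source: −20·log₁₀(r/r_ref)), then combine on an intensity basis.
vacuum pump: 75.7 − 20·log₁₀(52.2/4.8) = 75.7 − 20.73 = 54.97 dB SPL.
refrigeration condenser: 74.7 − 20·log₁₀(37.5/3.3) = 74.7 − 21.11 = 53.59 dB SPL.
air handling unit: 70.1 − 20·log₁₀(16.9/4.1) = 70.1 − 12.30 = 57.80 dB SPL.
Σ 10^(L/10) = 1.145e+06 → L_total = 10·log₁₀(1.145e+06) = 60.59 dB SPL.

60.6 dB SPL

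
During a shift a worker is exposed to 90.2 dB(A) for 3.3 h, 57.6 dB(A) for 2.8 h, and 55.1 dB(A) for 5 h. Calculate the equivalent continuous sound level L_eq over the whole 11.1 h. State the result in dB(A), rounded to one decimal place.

84.9 dB(A)

Weight each interval's intensity by its duration and average over T = 11.1 h:
Σ tᵢ·10^(Lᵢ/10) = 3.3·10^(90.2/10) + 2.8·10^(57.6/10) + 5·10^(55.1/10) = 3.459e+09.
L_eq = 10·log₁₀(3.459e+09/11.1) = 84.94 dB(A).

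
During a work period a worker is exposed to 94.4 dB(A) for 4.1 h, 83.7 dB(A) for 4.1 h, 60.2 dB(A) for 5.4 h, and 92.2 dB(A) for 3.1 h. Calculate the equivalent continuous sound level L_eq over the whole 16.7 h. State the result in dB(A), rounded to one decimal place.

Weight each interval's intensity by its duration and average over T = 16.7 h:
Σ tᵢ·10^(Lᵢ/10) = 4.1·10^(94.4/10) + 4.1·10^(83.7/10) + 5.4·10^(60.2/10) + 3.1·10^(92.2/10) = 1.740e+10.
L_eq = 10·log₁₀(1.740e+10/16.7) = 90.18 dB(A).

90.2 dB(A)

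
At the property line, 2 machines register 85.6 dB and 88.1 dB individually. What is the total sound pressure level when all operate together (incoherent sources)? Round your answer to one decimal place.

Incoherent sources combine by intensity addition: L_total = 10·log₁₀(Σ 10^(L_i/10)).
Σ 10^(L/10) = 10^(85.6/10) + 10^(88.1/10) = 1.009e+09.
L_total = 10·log₁₀(1.009e+09) = 90.04 dB.

90.0 dB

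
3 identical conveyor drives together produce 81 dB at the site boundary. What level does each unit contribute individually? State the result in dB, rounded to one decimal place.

3 equal contributions raise the level by 10·log₁₀ 3 = 4.771 dB, so each unit alone gives 81 − 4.771.

76.2 dB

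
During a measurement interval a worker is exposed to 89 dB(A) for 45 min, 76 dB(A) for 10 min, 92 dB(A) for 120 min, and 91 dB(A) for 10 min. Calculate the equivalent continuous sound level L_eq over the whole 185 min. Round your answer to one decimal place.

91.1 dB(A)

L_eq = 10·log₁₀[(1/T)·Σ tᵢ·10^(Lᵢ/10)] with T = 185 min.
Σ tᵢ·10^(Lᵢ/10) = 45·10^(89/10) + 10·10^(76/10) + 120·10^(92/10) + 10·10^(91/10) = 2.389e+11.
L_eq = 10·log₁₀(2.389e+11/185) = 91.11 dB(A).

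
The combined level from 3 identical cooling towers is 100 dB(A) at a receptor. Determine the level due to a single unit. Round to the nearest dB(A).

For N identical incoherent sources L_total = L₁ + 10·log₁₀ N, so L₁ = 100 − 10·log₁₀(3) = 100 − 4.771.

95 dB(A)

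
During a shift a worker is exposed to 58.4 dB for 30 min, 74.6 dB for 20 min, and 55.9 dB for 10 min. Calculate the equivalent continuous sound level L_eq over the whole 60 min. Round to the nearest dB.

70 dB

Weight each interval's intensity by its duration and average over T = 60 min:
Σ tᵢ·10^(Lᵢ/10) = 30·10^(58.4/10) + 20·10^(74.6/10) + 10·10^(55.9/10) = 6.015e+08.
L_eq = 10·log₁₀(6.015e+08/60) = 70.01 dB.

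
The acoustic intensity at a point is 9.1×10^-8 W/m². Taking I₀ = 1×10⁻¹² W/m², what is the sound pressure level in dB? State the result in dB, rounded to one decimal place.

49.6 dB

Dividing by I₀ shifts the exponent by 12: I/I₀ = 9.1×10^4.
L = 10·(0.9590 + 4) = 49.59 dB.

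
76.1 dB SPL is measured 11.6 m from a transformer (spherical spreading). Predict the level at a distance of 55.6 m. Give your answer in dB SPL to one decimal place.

For a point source, L₂ = L₁ − 20·log₁₀(r₂/r₁).
L₂ = 76.1 − 20·log₁₀(55.6/11.6) = 76.1 − 13.612 = 62.49 dB SPL.

62.5 dB SPL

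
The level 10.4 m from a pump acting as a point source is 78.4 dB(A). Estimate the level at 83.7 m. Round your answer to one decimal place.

60.3 dB(A)

Point-source attenuation: ΔL = 20·log₁₀(r₂/r₁) = 20·log₁₀(83.7/10.4) = 18.114 dB.
L₂ = 78.4 − 20·log₁₀(83.7/10.4) = 78.4 − 18.114 = 60.29 dB(A).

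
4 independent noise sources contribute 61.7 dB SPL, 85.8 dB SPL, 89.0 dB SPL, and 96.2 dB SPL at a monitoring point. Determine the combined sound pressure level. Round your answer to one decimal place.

97.3 dB SPL

For uncorrelated sources the intensities add, so convert each level to linear form, sum, and take 10·log₁₀ of the total.
Σ 10^(L/10) = 10^(61.7/10) + 10^(85.8/10) + 10^(89.0/10) + 10^(96.2/10) = 5.345e+09.
L_total = 10·log₁₀(5.345e+09) = 97.28 dB SPL.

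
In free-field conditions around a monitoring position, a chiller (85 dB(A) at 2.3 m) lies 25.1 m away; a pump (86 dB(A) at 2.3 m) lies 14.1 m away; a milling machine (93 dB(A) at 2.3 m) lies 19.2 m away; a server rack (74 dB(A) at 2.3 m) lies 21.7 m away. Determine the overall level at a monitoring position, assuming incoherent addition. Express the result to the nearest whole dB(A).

Apply inverse-square spreading to bring every level to the receiver, then sum 10^(L/10).
chiller: 85 − 20·log₁₀(25.1/2.3) = 85 − 20.76 = 64.24 dB(A).
pump: 86 − 20·log₁₀(14.1/2.3) = 86 − 15.75 = 70.25 dB(A).
milling machine: 93 − 20·log₁₀(19.2/2.3) = 93 − 18.43 = 74.57 dB(A).
server rack: 74 − 20·log₁₀(21.7/2.3) = 74 − 19.49 = 54.51 dB(A).
Σ 10^(L/10) = 4.216e+07 → L_total = 10·log₁₀(4.216e+07) = 76.25 dB(A).

76 dB(A)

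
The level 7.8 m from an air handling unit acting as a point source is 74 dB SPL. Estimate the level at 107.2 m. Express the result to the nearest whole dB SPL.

51 dB SPL

For a point source, L₂ = L₁ − 20·log₁₀(r₂/r₁).
L₂ = 74 − 20·log₁₀(107.2/7.8) = 74 − 22.762 = 51.24 dB SPL.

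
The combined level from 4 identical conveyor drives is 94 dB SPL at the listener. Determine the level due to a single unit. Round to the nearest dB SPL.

For N identical incoherent sources L_total = L₁ + 10·log₁₀ N, so L₁ = 94 − 10·log₁₀(4) = 94 − 6.021.

88 dB SPL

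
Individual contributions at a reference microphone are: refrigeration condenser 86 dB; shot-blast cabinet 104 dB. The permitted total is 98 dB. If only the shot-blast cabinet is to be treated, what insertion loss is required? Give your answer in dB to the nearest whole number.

The untreated sources together contribute 10^(86/10) = 3.981e+08, i.e. 86.00 dB.
The limit corresponds to 10^(98/10) = 6.310e+09; subtracting the fixed part leaves 5.911e+09 for the shot-blast cabinet, i.e. 97.72 dB.
So the shot-blast cabinet must be reduced from 104 to 97.72 dB: IL = 6.28 dB.

6 dB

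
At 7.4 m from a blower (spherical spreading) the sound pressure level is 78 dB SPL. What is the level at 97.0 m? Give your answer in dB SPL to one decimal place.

Point-source attenuation: ΔL = 20·log₁₀(r₂/r₁) = 20·log₁₀(97.0/7.4) = 22.351 dB.
L₂ = 78 − 20·log₁₀(97.0/7.4) = 78 − 22.351 = 55.65 dB SPL.

55.6 dB SPL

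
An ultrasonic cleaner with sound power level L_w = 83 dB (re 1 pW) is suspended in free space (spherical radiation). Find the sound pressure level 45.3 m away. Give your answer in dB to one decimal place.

38.9 dB

L_p = L_w − 10·log₁₀(4π·r²) with r = 45.3 m.
4π·r² = 2.579e+04 m², 10·log₁₀ of that is 44.114 dB.
L_p = 83 − 44.114 = 38.89 dB.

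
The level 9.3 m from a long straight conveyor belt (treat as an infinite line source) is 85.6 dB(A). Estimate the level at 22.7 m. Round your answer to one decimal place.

For a line source, L₂ = L₁ − 10·log₁₀(r₂/r₁).
L₂ = 85.6 − 10·log₁₀(22.7/9.3) = 85.6 − 3.875 = 81.72 dB(A).

81.7 dB(A)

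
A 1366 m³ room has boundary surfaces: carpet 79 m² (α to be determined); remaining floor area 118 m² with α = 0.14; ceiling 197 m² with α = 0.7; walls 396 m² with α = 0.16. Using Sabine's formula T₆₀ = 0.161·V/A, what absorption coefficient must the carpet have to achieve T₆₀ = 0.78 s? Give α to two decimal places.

0.81

A = 0.161·V/T₆₀ = 0.161·1366/0.78 = 281.96 m² sabins.
Absorption from the other surfaces = 118·0.14 + 197·0.7 + 396·0.16 = 217.78 m², so the carpet must supply 64.18 m² over 79 m².
α = 64.18/79 = 0.812.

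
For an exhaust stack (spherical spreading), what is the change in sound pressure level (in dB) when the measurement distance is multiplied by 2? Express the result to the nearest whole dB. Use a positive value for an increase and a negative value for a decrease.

Point-source spreading: ΔL = −20·log₁₀(r₂/r₁).
ΔL = −20·log₁₀(2) = -6.02 dB.

-6 dB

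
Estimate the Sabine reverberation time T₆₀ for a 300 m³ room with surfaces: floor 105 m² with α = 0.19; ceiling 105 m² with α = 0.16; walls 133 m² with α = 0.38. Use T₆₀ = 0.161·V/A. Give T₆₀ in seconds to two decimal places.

Summing Sᵢαᵢ: 105·0.19 + 105·0.16 + 133·0.38 = 87.29 m².
T₆₀ = 0.161·V/A = 0.161·300/87.29 = 0.553 s.

0.55 s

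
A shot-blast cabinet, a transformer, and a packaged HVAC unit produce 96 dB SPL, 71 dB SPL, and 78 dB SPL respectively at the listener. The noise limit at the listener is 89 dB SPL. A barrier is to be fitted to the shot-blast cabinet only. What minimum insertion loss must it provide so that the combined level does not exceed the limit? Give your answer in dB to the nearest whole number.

Fixed contribution from the other sources: Σ 10^(L/10) = 10^(71/10) + 10^(78/10) = 7.568e+07 (78.79 dB SPL).
To meet 89 dB SPL overall, the treated shot-blast cabinet may contribute at most 10^(89/10) − 7.568e+07 = 7.186e+08, i.e. 88.57 dB SPL.
Required insertion loss = 96 − 88.57 = 7.43 dB.

7 dB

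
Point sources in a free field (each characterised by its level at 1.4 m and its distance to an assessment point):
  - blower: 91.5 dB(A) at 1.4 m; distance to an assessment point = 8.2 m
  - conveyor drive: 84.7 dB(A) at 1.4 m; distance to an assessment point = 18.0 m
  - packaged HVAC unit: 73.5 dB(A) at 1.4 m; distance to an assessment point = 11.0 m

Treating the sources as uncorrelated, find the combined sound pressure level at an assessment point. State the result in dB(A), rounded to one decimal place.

76.4 dB(A)

Apply inverse-square spreading to bring every level to the receiver, then sum 10^(L/10).
blower: 91.5 − 20·log₁₀(8.2/1.4) = 91.5 − 15.35 = 76.15 dB(A).
conveyor drive: 84.7 − 20·log₁₀(18.0/1.4) = 84.7 − 22.18 = 62.52 dB(A).
packaged HVAC unit: 73.5 − 20·log₁₀(11.0/1.4) = 73.5 − 17.91 = 55.59 dB(A).
Σ 10^(L/10) = 4.332e+07 → L_total = 10·log₁₀(4.332e+07) = 76.37 dB(A).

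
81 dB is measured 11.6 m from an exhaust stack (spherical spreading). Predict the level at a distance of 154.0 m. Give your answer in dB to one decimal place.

58.5 dB

For a point source, L₂ = L₁ − 20·log₁₀(r₂/r₁).
L₂ = 81 − 20·log₁₀(154.0/11.6) = 81 − 22.461 = 58.54 dB.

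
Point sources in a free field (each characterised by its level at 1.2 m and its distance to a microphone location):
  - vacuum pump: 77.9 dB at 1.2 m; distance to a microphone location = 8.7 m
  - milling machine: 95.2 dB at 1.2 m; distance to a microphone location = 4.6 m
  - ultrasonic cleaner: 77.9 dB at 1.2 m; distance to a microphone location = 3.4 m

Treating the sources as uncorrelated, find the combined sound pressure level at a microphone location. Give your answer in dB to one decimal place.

First find each source's level at the receiver (point-source: −20·log₁₀(r/r_ref)), then combine on an intensity basis.
vacuum pump: 77.9 − 20·log₁₀(8.7/1.2) = 77.9 − 17.21 = 60.69 dB.
milling machine: 95.2 − 20·log₁₀(4.6/1.2) = 95.2 − 11.67 = 83.53 dB.
ultrasonic cleaner: 77.9 − 20·log₁₀(3.4/1.2) = 77.9 − 9.05 = 68.85 dB.
Σ 10^(L/10) = 2.342e+08 → L_total = 10·log₁₀(2.342e+08) = 83.70 dB.

83.7 dB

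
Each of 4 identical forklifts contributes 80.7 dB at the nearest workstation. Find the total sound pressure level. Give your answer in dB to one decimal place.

86.7 dB

With 4 equal, uncorrelated contributions the intensity is 4× that of one unit, giving a rise of 10·log₁₀ 4.
L_total = 80.7 + 10·log₁₀(4) = 80.7 + 6.021 = 86.72 dB.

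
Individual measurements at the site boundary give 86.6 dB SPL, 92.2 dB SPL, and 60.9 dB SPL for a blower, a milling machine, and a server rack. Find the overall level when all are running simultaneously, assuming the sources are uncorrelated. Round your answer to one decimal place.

93.3 dB SPL

Incoherent sources combine by intensity addition: L_total = 10·log₁₀(Σ 10^(L_i/10)).
Σ 10^(L/10) = 10^(86.6/10) + 10^(92.2/10) + 10^(60.9/10) = 2.118e+09.
L_total = 10·log₁₀(2.118e+09) = 93.26 dB SPL.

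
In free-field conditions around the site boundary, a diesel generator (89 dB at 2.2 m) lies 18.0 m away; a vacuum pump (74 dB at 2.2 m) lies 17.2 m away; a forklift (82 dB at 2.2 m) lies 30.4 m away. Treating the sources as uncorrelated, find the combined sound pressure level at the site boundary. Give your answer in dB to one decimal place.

Apply inverse-square spreading to bring every level to the receiver, then sum 10^(L/10).
diesel generator: 89 − 20·log₁₀(18.0/2.2) = 89 − 18.26 = 70.74 dB.
vacuum pump: 74 − 20·log₁₀(17.2/2.2) = 74 − 17.86 = 56.14 dB.
forklift: 82 − 20·log₁₀(30.4/2.2) = 82 − 22.81 = 59.19 dB.
Σ 10^(L/10) = 1.311e+07 → L_total = 10·log₁₀(1.311e+07) = 71.17 dB.

71.2 dB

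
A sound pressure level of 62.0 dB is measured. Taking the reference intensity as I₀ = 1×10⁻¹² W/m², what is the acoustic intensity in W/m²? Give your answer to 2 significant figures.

1.6e-06 W/m²

I = I₀·10^(L/10) = 10⁻¹² × 10^(62.0/10) = 10^(-5.800).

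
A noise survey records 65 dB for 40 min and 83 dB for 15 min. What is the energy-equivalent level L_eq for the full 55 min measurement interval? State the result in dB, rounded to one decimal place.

77.5 dB

Weight each interval's intensity by its duration and average over T = 55 min:
Σ tᵢ·10^(Lᵢ/10) = 40·10^(65/10) + 15·10^(83/10) = 3.119e+09.
L_eq = 10·log₁₀(3.119e+09/55) = 77.54 dB.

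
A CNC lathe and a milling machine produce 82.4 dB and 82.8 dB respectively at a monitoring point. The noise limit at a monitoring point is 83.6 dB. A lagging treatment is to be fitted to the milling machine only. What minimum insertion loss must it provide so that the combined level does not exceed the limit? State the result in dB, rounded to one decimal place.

5.4 dB

The untreated sources together contribute 10^(82.4/10) = 1.738e+08, i.e. 82.40 dB.
To meet 83.6 dB overall, the treated milling machine may contribute at most 10^(83.6/10) − 1.738e+08 = 5.531e+07, i.e. 77.43 dB.
Required insertion loss = 82.8 − 77.43 = 5.37 dB.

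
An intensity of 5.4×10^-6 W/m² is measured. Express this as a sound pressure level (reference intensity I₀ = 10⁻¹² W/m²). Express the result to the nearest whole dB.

67 dB

L = 10·log₁₀(I/I₀) = 10·log₁₀(5.4×10^-6/10⁻¹²) = 10·log₁₀(5.4×10^6).
L = 10·(0.7324 + 6) = 67.32 dB.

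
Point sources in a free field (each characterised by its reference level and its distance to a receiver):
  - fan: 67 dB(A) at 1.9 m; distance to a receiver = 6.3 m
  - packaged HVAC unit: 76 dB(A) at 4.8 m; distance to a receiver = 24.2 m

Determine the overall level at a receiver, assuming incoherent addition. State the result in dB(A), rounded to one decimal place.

First find each source's level at the receiver (point-source: −20·log₁₀(r/r_ref)), then combine on an intensity basis.
fan: 67 − 20·log₁₀(6.3/1.9) = 67 − 10.41 = 56.59 dB(A).
packaged HVAC unit: 76 − 20·log₁₀(24.2/4.8) = 76 − 14.05 = 61.95 dB(A).
Σ 10^(L/10) = 2.022e+06 → L_total = 10·log₁₀(2.022e+06) = 63.06 dB(A).

63.1 dB(A)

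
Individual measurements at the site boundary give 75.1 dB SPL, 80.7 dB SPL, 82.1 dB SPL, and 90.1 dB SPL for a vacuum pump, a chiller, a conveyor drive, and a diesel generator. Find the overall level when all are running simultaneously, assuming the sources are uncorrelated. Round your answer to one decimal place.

For uncorrelated sources the intensities add, so convert each level to linear form, sum, and take 10·log₁₀ of the total.
Σ 10^(L/10) = 10^(75.1/10) + 10^(80.7/10) + 10^(82.1/10) + 10^(90.1/10) = 1.335e+09.
L_total = 10·log₁₀(1.335e+09) = 91.26 dB SPL.

91.3 dB SPL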